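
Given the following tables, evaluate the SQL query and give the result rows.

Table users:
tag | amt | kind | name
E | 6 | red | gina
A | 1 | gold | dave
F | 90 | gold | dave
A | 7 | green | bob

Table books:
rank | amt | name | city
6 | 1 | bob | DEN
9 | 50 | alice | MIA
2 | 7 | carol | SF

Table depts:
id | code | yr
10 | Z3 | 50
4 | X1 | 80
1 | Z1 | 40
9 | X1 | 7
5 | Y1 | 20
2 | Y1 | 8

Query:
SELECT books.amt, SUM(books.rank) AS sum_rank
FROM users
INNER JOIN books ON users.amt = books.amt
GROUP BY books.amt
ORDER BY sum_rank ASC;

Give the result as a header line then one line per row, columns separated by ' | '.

== RESULT ==
books.amt | sum_rank
7 | 2
1 | 6

Derivation:
After JOIN books (2 rows):
users.tag | users.amt | users.kind | users.name | books.rank | books.amt | books.name | books.city
A | 1 | gold | dave | 6 | 1 | bob | DEN
A | 7 | green | bob | 2 | 7 | carol | SF
After GROUP BY (2 rows):
books.amt | sum_rank
1 | 6
7 | 2
After ORDER BY (2 rows):
books.amt | sum_rank
7 | 2
1 | 6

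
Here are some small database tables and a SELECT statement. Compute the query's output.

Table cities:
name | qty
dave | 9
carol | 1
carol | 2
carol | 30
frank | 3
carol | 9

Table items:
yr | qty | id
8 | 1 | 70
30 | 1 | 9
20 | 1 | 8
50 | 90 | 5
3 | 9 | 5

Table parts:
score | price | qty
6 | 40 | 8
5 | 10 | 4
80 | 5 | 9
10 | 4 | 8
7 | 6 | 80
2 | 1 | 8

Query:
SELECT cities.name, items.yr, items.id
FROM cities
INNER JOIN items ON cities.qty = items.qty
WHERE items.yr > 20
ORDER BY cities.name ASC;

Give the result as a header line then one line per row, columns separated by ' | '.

== RESULT ==
cities.name | items.yr | items.id
carol | 30 | 9

Derivation:
After JOIN items (5 rows):
cities.name | cities.qty | items.yr | items.qty | items.id
dave | 9 | 3 | 9 | 5
carol | 1 | 8 | 1 | 70
carol | 1 | 30 | 1 | 9
carol | 1 | 20 | 1 | 8
carol | 9 | 3 | 9 | 5
After WHERE (1 rows):
cities.name | cities.qty | items.yr | items.qty | items.id
carol | 1 | 30 | 1 | 9
After SELECT (1 rows):
cities.name | items.yr | items.id
carol | 30 | 9
After ORDER BY (1 rows):
cities.name | items.yr | items.id
carol | 30 | 9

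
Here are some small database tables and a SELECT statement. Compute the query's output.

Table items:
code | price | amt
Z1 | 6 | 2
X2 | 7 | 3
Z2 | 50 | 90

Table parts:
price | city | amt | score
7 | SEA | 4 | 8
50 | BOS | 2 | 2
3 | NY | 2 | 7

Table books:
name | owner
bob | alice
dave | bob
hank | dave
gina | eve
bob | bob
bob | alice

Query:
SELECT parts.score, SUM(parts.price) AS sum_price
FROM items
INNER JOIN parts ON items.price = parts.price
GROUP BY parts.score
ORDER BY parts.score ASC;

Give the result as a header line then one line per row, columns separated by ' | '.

== RESULT ==
parts.score | sum_price
2 | 50
8 | 7

Derivation:
After JOIN parts (2 rows):
items.code | items.price | items.amt | parts.price | parts.city | parts.amt | parts.score
X2 | 7 | 3 | 7 | SEA | 4 | 8
Z2 | 50 | 90 | 50 | BOS | 2 | 2
After GROUP BY (2 rows):
parts.score | sum_price
8 | 7
2 | 50
After ORDER BY (2 rows):
parts.score | sum_price
2 | 50
8 | 7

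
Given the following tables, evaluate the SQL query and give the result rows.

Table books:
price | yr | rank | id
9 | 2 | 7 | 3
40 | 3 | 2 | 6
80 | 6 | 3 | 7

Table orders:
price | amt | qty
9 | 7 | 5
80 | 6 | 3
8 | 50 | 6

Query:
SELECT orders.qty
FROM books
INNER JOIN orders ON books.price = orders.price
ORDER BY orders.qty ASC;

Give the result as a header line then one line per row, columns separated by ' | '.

== RESULT ==
orders.qty
3
5

Derivation:
After JOIN orders (2 rows):
books.price | books.yr | books.rank | books.id | orders.price | orders.amt | orders.qty
9 | 2 | 7 | 3 | 9 | 7 | 5
80 | 6 | 3 | 7 | 80 | 6 | 3
After SELECT (2 rows):
orders.qty
5
3
After ORDER BY (2 rows):
orders.qty
3
5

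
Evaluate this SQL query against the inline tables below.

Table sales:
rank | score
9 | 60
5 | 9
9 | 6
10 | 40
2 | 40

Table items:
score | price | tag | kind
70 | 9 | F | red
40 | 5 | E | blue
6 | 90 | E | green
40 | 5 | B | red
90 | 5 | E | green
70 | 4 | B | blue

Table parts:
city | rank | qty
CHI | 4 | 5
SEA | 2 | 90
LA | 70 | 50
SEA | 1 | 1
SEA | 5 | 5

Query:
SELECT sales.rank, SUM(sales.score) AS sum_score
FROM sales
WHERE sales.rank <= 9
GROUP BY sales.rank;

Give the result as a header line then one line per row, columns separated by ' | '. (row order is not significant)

== RESULT ==
sales.rank | sum_score
9 | 66
5 | 9
2 | 40

Derivation:
After WHERE (4 rows):
sales.rank | sales.score
9 | 60
5 | 9
9 | 6
2 | 40
After GROUP BY (3 rows):
sales.rank | sum_score
9 | 66
5 | 9
2 | 40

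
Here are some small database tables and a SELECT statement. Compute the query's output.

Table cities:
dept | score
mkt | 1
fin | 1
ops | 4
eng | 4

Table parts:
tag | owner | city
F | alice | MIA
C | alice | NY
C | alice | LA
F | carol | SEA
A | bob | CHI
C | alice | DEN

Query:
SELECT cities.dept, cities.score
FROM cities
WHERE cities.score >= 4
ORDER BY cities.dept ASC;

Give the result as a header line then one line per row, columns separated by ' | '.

== RESULT ==
cities.dept | cities.score
eng | 4
ops | 4

Derivation:
After WHERE (2 rows):
cities.dept | cities.score
ops | 4
eng | 4
After SELECT (2 rows):
cities.dept | cities.score
ops | 4
eng | 4
After ORDER BY (2 rows):
cities.dept | cities.score
eng | 4
ops | 4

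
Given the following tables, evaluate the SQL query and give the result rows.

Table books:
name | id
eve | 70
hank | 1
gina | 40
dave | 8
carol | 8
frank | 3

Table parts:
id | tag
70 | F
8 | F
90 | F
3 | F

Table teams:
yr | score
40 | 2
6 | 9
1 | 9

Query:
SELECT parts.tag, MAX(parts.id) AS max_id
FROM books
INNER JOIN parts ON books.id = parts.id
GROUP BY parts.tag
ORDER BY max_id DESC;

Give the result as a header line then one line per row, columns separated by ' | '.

After JOIN parts (4 rows):
books.name | books.id | parts.id | parts.tag
eve | 70 | 70 | F
dave | 8 | 8 | F
carol | 8 | 8 | F
frank | 3 | 3 | F
After GROUP BY (1 rows):
parts.tag | max_id
F | 70
After ORDER BY (1 rows):
parts.tag | max_id
F | 70

== RESULT ==
parts.tag | max_id
F | 70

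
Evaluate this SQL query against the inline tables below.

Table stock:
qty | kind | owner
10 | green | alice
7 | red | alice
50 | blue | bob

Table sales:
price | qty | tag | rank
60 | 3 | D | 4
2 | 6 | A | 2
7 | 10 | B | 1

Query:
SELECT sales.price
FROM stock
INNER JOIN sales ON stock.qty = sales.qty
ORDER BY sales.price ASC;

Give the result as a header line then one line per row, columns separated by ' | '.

== RESULT ==
sales.price
7

Derivation:
After JOIN sales (1 rows):
stock.qty | stock.kind | stock.owner | sales.price | sales.qty | sales.tag | sales.rank
10 | green | alice | 7 | 10 | B | 1
After SELECT (1 rows):
sales.price
7
After ORDER BY (1 rows):
sales.price
7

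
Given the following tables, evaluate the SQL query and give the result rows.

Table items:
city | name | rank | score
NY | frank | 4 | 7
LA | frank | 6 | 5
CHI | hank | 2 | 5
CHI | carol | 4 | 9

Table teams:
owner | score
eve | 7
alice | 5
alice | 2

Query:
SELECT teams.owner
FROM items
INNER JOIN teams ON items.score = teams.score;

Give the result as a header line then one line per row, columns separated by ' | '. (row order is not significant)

== RESULT ==
teams.owner
eve
alice
alice

Derivation:
After JOIN teams (3 rows):
items.city | items.name | items.rank | items.score | teams.owner | teams.score
NY | frank | 4 | 7 | eve | 7
LA | frank | 6 | 5 | alice | 5
CHI | hank | 2 | 5 | alice | 5
After SELECT (3 rows):
teams.owner
eve
alice
alice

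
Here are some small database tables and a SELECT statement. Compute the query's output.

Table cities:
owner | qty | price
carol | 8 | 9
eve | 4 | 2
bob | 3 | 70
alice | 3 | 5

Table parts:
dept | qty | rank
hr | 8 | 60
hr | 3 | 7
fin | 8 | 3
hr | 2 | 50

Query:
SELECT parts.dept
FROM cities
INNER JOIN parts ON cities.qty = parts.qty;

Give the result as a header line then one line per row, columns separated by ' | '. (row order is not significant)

After JOIN parts (4 rows):
cities.owner | cities.qty | cities.price | parts.dept | parts.qty | parts.rank
carol | 8 | 9 | hr | 8 | 60
carol | 8 | 9 | fin | 8 | 3
bob | 3 | 70 | hr | 3 | 7
alice | 3 | 5 | hr | 3 | 7
After SELECT (4 rows):
parts.dept
hr
fin
hr
hr

== RESULT ==
parts.dept
hr
fin
hr
hr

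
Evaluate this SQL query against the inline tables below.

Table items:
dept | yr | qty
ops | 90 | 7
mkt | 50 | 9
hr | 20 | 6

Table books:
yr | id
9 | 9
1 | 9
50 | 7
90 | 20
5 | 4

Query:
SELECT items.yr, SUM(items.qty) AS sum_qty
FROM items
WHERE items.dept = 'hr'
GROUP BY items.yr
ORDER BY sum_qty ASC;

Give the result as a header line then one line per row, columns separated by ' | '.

After WHERE (1 rows):
items.dept | items.yr | items.qty
hr | 20 | 6
After GROUP BY (1 rows):
items.yr | sum_qty
20 | 6
After ORDER BY (1 rows):
items.yr | sum_qty
20 | 6

== RESULT ==
items.yr | sum_qty
20 | 6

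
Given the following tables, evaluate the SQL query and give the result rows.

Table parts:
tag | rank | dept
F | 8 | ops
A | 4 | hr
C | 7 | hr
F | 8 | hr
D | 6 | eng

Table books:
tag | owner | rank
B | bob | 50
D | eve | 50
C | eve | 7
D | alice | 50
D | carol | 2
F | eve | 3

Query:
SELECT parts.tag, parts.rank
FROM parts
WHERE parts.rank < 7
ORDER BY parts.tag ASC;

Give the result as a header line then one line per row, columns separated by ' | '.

== RESULT ==
parts.tag | parts.rank
A | 4
D | 6

Derivation:
After WHERE (2 rows):
parts.tag | parts.rank | parts.dept
A | 4 | hr
D | 6 | eng
After SELECT (2 rows):
parts.tag | parts.rank
A | 4
D | 6
After ORDER BY (2 rows):
parts.tag | parts.rank
A | 4
D | 6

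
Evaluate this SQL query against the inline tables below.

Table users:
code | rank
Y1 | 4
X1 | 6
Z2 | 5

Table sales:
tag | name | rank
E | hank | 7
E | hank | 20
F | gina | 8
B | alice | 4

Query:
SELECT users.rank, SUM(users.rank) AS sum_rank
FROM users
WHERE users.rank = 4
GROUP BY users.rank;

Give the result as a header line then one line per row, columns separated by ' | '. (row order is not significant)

After WHERE (1 rows):
users.code | users.rank
Y1 | 4
After GROUP BY (1 rows):
users.rank | sum_rank
4 | 4

== RESULT ==
users.rank | sum_rank
4 | 4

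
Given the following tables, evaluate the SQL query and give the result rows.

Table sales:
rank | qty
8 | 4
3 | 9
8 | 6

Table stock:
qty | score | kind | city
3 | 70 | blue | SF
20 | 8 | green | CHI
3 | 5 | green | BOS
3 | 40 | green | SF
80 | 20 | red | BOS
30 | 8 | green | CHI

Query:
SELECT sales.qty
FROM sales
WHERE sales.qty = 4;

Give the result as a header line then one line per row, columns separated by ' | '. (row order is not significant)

== RESULT ==
sales.qty
4

Derivation:
After WHERE (1 rows):
sales.rank | sales.qty
8 | 4
After SELECT (1 rows):
sales.qty
4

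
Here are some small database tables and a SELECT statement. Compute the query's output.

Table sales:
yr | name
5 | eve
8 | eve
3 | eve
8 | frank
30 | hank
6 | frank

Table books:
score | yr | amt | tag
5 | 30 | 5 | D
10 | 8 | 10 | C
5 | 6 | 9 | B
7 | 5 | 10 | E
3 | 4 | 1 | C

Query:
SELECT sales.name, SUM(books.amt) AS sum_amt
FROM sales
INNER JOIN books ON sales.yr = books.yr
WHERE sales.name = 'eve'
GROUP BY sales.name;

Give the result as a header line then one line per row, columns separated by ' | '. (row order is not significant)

== RESULT ==
sales.name | sum_amt
eve | 20

Derivation:
After JOIN books (5 rows):
sales.yr | sales.name | books.score | books.yr | books.amt | books.tag
5 | eve | 7 | 5 | 10 | E
8 | eve | 10 | 8 | 10 | C
8 | frank | 10 | 8 | 10 | C
30 | hank | 5 | 30 | 5 | D
6 | frank | 5 | 6 | 9 | B
After WHERE (2 rows):
sales.yr | sales.name | books.score | books.yr | books.amt | books.tag
5 | eve | 7 | 5 | 10 | E
8 | eve | 10 | 8 | 10 | C
After GROUP BY (1 rows):
sales.name | sum_amt
eve | 20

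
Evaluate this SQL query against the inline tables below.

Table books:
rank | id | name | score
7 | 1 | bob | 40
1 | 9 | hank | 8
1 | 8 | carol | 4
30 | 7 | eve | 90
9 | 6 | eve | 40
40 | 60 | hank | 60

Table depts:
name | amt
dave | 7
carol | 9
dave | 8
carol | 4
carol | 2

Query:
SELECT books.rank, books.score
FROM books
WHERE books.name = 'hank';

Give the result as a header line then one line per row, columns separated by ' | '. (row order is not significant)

After WHERE (2 rows):
books.rank | books.id | books.name | books.score
1 | 9 | hank | 8
40 | 60 | hank | 60
After SELECT (2 rows):
books.rank | books.score
1 | 8
40 | 60

== RESULT ==
books.rank | books.score
1 | 8
40 | 60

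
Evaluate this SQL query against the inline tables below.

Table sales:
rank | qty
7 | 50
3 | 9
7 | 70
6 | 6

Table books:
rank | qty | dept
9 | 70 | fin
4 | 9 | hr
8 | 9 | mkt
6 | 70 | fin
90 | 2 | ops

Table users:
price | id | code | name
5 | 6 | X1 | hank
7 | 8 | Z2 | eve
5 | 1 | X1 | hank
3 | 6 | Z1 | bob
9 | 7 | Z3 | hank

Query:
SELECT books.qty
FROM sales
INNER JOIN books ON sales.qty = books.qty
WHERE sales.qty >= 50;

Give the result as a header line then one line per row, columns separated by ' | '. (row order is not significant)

After JOIN books (4 rows):
sales.rank | sales.qty | books.rank | books.qty | books.dept
3 | 9 | 4 | 9 | hr
3 | 9 | 8 | 9 | mkt
7 | 70 | 9 | 70 | fin
7 | 70 | 6 | 70 | fin
After WHERE (2 rows):
sales.rank | sales.qty | books.rank | books.qty | books.dept
7 | 70 | 9 | 70 | fin
7 | 70 | 6 | 70 | fin
After SELECT (2 rows):
books.qty
70
70

== RESULT ==
books.qty
70
70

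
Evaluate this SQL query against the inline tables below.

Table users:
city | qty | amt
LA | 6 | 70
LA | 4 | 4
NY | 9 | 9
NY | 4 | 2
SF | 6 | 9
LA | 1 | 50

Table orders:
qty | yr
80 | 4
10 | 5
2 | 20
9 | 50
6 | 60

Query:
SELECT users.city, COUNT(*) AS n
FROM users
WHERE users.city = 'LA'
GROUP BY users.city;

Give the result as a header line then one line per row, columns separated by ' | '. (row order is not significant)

After WHERE (3 rows):
users.city | users.qty | users.amt
LA | 6 | 70
LA | 4 | 4
LA | 1 | 50
After GROUP BY (1 rows):
users.city | n
LA | 3

== RESULT ==
users.city | n
LA | 3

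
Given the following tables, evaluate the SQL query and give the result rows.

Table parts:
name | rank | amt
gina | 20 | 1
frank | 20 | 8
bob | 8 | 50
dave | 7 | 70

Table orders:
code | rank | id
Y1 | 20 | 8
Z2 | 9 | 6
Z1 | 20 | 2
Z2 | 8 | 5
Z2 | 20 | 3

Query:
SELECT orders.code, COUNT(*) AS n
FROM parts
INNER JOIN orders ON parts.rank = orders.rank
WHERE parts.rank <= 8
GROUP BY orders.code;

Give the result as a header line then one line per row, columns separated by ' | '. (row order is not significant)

== RESULT ==
orders.code | n
Z2 | 1

Derivation:
After JOIN orders (7 rows):
parts.name | parts.rank | parts.amt | orders.code | orders.rank | orders.id
gina | 20 | 1 | Y1 | 20 | 8
gina | 20 | 1 | Z1 | 20 | 2
gina | 20 | 1 | Z2 | 20 | 3
frank | 20 | 8 | Y1 | 20 | 8
frank | 20 | 8 | Z1 | 20 | 2
frank | 20 | 8 | Z2 | 20 | 3
bob | 8 | 50 | Z2 | 8 | 5
After WHERE (1 rows):
parts.name | parts.rank | parts.amt | orders.code | orders.rank | orders.id
bob | 8 | 50 | Z2 | 8 | 5
After GROUP BY (1 rows):
orders.code | n
Z2 | 1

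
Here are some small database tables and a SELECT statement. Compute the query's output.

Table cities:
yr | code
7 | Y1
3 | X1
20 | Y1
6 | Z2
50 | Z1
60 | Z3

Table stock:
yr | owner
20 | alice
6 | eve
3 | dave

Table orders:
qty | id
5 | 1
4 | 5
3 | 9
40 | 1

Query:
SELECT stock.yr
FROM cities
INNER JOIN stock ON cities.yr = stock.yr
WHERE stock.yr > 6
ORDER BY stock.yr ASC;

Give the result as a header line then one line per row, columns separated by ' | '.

After JOIN stock (3 rows):
cities.yr | cities.code | stock.yr | stock.owner
3 | X1 | 3 | dave
20 | Y1 | 20 | alice
6 | Z2 | 6 | eve
After WHERE (1 rows):
cities.yr | cities.code | stock.yr | stock.owner
20 | Y1 | 20 | alice
After SELECT (1 rows):
stock.yr
20
After ORDER BY (1 rows):
stock.yr
20

== RESULT ==
stock.yr
20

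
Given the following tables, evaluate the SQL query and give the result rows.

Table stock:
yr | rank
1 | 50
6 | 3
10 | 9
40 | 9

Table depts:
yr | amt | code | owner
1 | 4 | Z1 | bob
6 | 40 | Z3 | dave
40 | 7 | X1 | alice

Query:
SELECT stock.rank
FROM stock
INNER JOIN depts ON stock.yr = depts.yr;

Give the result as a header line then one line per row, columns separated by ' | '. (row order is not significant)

== RESULT ==
stock.rank
50
3
9

Derivation:
After JOIN depts (3 rows):
stock.yr | stock.rank | depts.yr | depts.amt | depts.code | depts.owner
1 | 50 | 1 | 4 | Z1 | bob
6 | 3 | 6 | 40 | Z3 | dave
40 | 9 | 40 | 7 | X1 | alice
After SELECT (3 rows):
stock.rank
50
3
9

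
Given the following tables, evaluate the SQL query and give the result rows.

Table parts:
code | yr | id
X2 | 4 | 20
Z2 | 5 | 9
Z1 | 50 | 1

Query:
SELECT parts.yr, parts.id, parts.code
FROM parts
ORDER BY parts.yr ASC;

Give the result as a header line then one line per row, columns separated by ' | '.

After SELECT (3 rows):
parts.yr | parts.id | parts.code
4 | 20 | X2
5 | 9 | Z2
50 | 1 | Z1
After ORDER BY (3 rows):
parts.yr | parts.id | parts.code
4 | 20 | X2
5 | 9 | Z2
50 | 1 | Z1

== RESULT ==
parts.yr | parts.id | parts.code
4 | 20 | X2
5 | 9 | Z2
50 | 1 | Z1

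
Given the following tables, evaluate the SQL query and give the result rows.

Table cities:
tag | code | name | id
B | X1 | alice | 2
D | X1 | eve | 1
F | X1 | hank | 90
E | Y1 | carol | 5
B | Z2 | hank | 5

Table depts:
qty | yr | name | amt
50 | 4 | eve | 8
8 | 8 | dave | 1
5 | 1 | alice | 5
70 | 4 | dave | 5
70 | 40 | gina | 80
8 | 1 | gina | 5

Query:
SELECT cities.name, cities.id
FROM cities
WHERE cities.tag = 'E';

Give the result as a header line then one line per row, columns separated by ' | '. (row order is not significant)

== RESULT ==
cities.name | cities.id
carol | 5

Derivation:
After WHERE (1 rows):
cities.tag | cities.code | cities.name | cities.id
E | Y1 | carol | 5
After SELECT (1 rows):
cities.name | cities.id
carol | 5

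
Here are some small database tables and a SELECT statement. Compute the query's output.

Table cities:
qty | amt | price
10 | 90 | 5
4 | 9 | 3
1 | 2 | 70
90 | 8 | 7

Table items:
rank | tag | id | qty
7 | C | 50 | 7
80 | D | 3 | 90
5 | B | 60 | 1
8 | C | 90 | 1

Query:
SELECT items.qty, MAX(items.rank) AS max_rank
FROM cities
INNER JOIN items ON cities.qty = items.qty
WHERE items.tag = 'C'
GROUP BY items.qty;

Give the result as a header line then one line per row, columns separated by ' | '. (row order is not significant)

== RESULT ==
items.qty | max_rank
1 | 8

Derivation:
After JOIN items (3 rows):
cities.qty | cities.amt | cities.price | items.rank | items.tag | items.id | items.qty
1 | 2 | 70 | 5 | B | 60 | 1
1 | 2 | 70 | 8 | C | 90 | 1
90 | 8 | 7 | 80 | D | 3 | 90
After WHERE (1 rows):
cities.qty | cities.amt | cities.price | items.rank | items.tag | items.id | items.qty
1 | 2 | 70 | 8 | C | 90 | 1
After GROUP BY (1 rows):
items.qty | max_rank
1 | 8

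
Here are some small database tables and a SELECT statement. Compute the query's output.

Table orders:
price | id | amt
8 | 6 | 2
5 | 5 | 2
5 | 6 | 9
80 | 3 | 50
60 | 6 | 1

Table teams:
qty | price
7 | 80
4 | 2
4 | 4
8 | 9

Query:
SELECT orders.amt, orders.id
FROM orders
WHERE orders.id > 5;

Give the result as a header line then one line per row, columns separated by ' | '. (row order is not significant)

After WHERE (3 rows):
orders.price | orders.id | orders.amt
8 | 6 | 2
5 | 6 | 9
60 | 6 | 1
After SELECT (3 rows):
orders.amt | orders.id
2 | 6
9 | 6
1 | 6

== RESULT ==
orders.amt | orders.id
2 | 6
9 | 6
1 | 6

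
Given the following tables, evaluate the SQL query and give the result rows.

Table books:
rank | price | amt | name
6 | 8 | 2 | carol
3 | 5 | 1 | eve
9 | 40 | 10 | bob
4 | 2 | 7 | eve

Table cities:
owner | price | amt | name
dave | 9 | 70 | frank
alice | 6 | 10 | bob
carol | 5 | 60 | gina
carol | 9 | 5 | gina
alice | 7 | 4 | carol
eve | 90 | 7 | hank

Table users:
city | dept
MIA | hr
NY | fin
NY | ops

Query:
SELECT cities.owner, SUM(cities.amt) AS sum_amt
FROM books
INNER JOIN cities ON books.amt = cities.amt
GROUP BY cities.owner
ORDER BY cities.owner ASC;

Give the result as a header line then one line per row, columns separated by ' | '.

== RESULT ==
cities.owner | sum_amt
alice | 10
eve | 7

Derivation:
After JOIN cities (2 rows):
books.rank | books.price | books.amt | books.name | cities.owner | cities.price | cities.amt | cities.name
9 | 40 | 10 | bob | alice | 6 | 10 | bob
4 | 2 | 7 | eve | eve | 90 | 7 | hank
After GROUP BY (2 rows):
cities.owner | sum_amt
alice | 10
eve | 7
After ORDER BY (2 rows):
cities.owner | sum_amt
alice | 10
eve | 7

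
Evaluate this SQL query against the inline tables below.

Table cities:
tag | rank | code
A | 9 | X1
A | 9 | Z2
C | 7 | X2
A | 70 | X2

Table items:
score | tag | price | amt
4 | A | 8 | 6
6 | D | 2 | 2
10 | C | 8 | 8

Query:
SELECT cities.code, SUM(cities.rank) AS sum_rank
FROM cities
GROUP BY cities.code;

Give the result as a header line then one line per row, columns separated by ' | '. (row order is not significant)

== RESULT ==
cities.code | sum_rank
X1 | 9
Z2 | 9
X2 | 77

Derivation:
After GROUP BY (3 rows):
cities.code | sum_rank
X1 | 9
Z2 | 9
X2 | 77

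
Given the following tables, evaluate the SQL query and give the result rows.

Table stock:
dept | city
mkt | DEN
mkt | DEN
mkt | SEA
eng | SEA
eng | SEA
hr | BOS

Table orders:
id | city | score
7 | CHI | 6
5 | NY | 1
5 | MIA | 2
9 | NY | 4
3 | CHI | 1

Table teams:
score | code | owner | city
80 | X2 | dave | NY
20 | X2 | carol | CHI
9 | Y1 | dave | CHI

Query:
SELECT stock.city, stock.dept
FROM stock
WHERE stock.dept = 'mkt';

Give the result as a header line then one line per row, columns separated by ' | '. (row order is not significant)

== RESULT ==
stock.city | stock.dept
DEN | mkt
DEN | mkt
SEA | mkt

Derivation:
After WHERE (3 rows):
stock.dept | stock.city
mkt | DEN
mkt | DEN
mkt | SEA
After SELECT (3 rows):
stock.city | stock.dept
DEN | mkt
DEN | mkt
SEA | mkt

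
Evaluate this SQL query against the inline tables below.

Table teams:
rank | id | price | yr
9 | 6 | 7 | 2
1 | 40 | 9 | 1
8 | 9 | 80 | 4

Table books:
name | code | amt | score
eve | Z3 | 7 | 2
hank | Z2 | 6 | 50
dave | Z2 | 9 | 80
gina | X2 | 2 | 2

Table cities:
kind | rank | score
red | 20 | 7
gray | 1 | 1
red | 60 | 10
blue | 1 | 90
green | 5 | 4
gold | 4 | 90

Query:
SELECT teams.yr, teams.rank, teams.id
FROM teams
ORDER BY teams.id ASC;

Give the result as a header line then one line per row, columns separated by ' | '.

== RESULT ==
teams.yr | teams.rank | teams.id
2 | 9 | 6
4 | 8 | 9
1 | 1 | 40

Derivation:
After SELECT (3 rows):
teams.yr | teams.rank | teams.id
2 | 9 | 6
1 | 1 | 40
4 | 8 | 9
After ORDER BY (3 rows):
teams.yr | teams.rank | teams.id
2 | 9 | 6
4 | 8 | 9
1 | 1 | 40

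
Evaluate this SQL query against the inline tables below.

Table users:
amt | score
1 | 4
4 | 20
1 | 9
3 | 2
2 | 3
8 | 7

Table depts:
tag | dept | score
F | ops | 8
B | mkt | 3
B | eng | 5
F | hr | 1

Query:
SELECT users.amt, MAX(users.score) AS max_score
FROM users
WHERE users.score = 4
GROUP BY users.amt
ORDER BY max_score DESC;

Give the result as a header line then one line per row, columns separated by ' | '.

== RESULT ==
users.amt | max_score
1 | 4

Derivation:
After WHERE (1 rows):
users.amt | users.score
1 | 4
After GROUP BY (1 rows):
users.amt | max_score
1 | 4
After ORDER BY (1 rows):
users.amt | max_score
1 | 4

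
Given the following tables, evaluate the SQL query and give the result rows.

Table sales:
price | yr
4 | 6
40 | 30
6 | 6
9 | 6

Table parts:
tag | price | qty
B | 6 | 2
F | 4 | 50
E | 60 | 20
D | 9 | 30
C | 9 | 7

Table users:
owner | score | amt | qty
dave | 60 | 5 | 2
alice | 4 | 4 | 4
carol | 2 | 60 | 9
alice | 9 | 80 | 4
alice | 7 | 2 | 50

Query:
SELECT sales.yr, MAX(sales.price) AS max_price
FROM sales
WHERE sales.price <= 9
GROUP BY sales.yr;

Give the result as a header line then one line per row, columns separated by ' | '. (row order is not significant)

== RESULT ==
sales.yr | max_price
6 | 9

Derivation:
After WHERE (3 rows):
sales.price | sales.yr
4 | 6
6 | 6
9 | 6
After GROUP BY (1 rows):
sales.yr | max_price
6 | 9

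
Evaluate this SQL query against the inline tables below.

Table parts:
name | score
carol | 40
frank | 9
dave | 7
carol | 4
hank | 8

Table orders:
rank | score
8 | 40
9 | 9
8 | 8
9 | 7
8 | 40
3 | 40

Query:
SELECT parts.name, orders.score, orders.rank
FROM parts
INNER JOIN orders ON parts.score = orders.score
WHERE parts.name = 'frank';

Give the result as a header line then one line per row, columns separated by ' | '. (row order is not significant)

== RESULT ==
parts.name | orders.score | orders.rank
frank | 9 | 9

Derivation:
After JOIN orders (6 rows):
parts.name | parts.score | orders.rank | orders.score
carol | 40 | 8 | 40
carol | 40 | 8 | 40
carol | 40 | 3 | 40
frank | 9 | 9 | 9
dave | 7 | 9 | 7
hank | 8 | 8 | 8
After WHERE (1 rows):
parts.name | parts.score | orders.rank | orders.score
frank | 9 | 9 | 9
After SELECT (1 rows):
parts.name | orders.score | orders.rank
frank | 9 | 9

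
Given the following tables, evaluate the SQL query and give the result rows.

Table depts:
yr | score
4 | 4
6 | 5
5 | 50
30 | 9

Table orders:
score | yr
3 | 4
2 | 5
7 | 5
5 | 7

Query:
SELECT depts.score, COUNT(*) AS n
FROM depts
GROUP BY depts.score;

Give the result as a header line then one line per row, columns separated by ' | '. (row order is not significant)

After GROUP BY (4 rows):
depts.score | n
4 | 1
5 | 1
50 | 1
9 | 1

== RESULT ==
depts.score | n
4 | 1
5 | 1
50 | 1
9 | 1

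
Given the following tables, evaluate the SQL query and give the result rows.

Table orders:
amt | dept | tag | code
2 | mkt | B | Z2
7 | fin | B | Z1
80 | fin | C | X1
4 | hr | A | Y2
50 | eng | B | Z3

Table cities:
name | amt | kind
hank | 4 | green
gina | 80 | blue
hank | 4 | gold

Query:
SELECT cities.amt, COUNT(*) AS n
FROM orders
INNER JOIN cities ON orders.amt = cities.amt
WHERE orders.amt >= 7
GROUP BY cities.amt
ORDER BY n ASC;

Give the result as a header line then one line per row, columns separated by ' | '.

After JOIN cities (3 rows):
orders.amt | orders.dept | orders.tag | orders.code | cities.name | cities.amt | cities.kind
80 | fin | C | X1 | gina | 80 | blue
4 | hr | A | Y2 | hank | 4 | green
4 | hr | A | Y2 | hank | 4 | gold
After WHERE (1 rows):
orders.amt | orders.dept | orders.tag | orders.code | cities.name | cities.amt | cities.kind
80 | fin | C | X1 | gina | 80 | blue
After GROUP BY (1 rows):
cities.amt | n
80 | 1
After ORDER BY (1 rows):
cities.amt | n
80 | 1

== RESULT ==
cities.amt | n
80 | 1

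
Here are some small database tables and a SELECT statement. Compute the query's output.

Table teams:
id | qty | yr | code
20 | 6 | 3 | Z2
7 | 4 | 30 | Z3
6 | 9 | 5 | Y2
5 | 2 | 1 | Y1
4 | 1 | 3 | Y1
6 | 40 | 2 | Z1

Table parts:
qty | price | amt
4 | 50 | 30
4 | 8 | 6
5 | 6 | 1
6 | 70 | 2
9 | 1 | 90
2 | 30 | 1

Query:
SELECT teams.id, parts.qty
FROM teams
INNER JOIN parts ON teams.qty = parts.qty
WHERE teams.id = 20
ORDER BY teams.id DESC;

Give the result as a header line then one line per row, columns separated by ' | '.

== RESULT ==
teams.id | parts.qty
20 | 6

Derivation:
After JOIN parts (5 rows):
teams.id | teams.qty | teams.yr | teams.code | parts.qty | parts.price | parts.amt
20 | 6 | 3 | Z2 | 6 | 70 | 2
7 | 4 | 30 | Z3 | 4 | 50 | 30
7 | 4 | 30 | Z3 | 4 | 8 | 6
6 | 9 | 5 | Y2 | 9 | 1 | 90
5 | 2 | 1 | Y1 | 2 | 30 | 1
After WHERE (1 rows):
teams.id | teams.qty | teams.yr | teams.code | parts.qty | parts.price | parts.amt
20 | 6 | 3 | Z2 | 6 | 70 | 2
After SELECT (1 rows):
teams.id | parts.qty
20 | 6
After ORDER BY (1 rows):
teams.id | parts.qty
20 | 6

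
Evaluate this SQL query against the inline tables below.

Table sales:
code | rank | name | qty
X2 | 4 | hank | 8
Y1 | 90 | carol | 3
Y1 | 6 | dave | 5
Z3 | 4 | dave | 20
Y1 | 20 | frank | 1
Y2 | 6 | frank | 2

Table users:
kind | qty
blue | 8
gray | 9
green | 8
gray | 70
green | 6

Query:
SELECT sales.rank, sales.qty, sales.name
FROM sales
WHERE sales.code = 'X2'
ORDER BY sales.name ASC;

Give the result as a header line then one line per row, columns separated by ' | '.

After WHERE (1 rows):
sales.code | sales.rank | sales.name | sales.qty
X2 | 4 | hank | 8
After SELECT (1 rows):
sales.rank | sales.qty | sales.name
4 | 8 | hank
After ORDER BY (1 rows):
sales.rank | sales.qty | sales.name
4 | 8 | hank

== RESULT ==
sales.rank | sales.qty | sales.name
4 | 8 | hank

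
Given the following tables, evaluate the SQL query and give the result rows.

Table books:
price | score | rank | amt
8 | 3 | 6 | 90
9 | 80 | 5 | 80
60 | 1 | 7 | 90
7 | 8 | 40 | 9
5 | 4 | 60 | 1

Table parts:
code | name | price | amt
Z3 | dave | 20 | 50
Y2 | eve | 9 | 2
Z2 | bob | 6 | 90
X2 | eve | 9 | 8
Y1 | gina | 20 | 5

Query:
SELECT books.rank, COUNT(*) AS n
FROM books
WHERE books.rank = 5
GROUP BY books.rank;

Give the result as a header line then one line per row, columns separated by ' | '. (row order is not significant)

After WHERE (1 rows):
books.price | books.score | books.rank | books.amt
9 | 80 | 5 | 80
After GROUP BY (1 rows):
books.rank | n
5 | 1

== RESULT ==
books.rank | n
5 | 1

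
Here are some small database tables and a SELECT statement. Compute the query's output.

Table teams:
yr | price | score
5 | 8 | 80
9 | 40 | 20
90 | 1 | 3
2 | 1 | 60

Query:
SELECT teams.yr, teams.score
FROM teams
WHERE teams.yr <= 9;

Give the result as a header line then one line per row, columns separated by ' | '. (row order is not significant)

== RESULT ==
teams.yr | teams.score
5 | 80
9 | 20
2 | 60

Derivation:
After WHERE (3 rows):
teams.yr | teams.price | teams.score
5 | 8 | 80
9 | 40 | 20
2 | 1 | 60
After SELECT (3 rows):
teams.yr | teams.score
5 | 80
9 | 20
2 | 60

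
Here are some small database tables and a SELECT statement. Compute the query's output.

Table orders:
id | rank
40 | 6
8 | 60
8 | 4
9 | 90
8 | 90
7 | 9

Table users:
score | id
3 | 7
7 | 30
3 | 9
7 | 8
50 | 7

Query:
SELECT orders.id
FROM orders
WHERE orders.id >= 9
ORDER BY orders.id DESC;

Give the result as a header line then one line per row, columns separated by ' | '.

After WHERE (2 rows):
orders.id | orders.rank
40 | 6
9 | 90
After SELECT (2 rows):
orders.id
40
9
After ORDER BY (2 rows):
orders.id
40
9

== RESULT ==
orders.id
40
9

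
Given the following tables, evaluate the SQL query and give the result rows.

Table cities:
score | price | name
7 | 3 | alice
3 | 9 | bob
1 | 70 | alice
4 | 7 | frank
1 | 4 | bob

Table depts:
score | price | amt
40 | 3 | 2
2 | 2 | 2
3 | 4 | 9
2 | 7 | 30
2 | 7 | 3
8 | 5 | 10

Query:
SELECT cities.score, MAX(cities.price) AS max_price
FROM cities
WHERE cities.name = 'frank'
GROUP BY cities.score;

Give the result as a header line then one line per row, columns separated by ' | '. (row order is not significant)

After WHERE (1 rows):
cities.score | cities.price | cities.name
4 | 7 | frank
After GROUP BY (1 rows):
cities.score | max_price
4 | 7

== RESULT ==
cities.score | max_price
4 | 7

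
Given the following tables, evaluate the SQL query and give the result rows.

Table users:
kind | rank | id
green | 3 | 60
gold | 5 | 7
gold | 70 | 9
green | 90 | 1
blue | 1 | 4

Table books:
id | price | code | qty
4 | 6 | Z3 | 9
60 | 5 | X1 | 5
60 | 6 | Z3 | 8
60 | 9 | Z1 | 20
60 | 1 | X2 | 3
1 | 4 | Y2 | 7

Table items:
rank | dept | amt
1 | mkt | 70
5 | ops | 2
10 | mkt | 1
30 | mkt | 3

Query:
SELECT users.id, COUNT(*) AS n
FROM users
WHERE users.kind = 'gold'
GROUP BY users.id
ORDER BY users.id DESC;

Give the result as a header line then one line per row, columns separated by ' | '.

== RESULT ==
users.id | n
9 | 1
7 | 1

Derivation:
After WHERE (2 rows):
users.kind | users.rank | users.id
gold | 5 | 7
gold | 70 | 9
After GROUP BY (2 rows):
users.id | n
7 | 1
9 | 1
After ORDER BY (2 rows):
users.id | n
9 | 1
7 | 1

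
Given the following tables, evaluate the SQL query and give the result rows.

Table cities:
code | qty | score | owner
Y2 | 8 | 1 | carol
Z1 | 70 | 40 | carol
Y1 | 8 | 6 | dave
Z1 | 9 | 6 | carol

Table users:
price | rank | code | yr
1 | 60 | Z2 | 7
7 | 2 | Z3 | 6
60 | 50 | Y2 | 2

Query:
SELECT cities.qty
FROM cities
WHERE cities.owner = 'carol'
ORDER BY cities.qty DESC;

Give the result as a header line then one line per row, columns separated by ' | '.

After WHERE (3 rows):
cities.code | cities.qty | cities.score | cities.owner
Y2 | 8 | 1 | carol
Z1 | 70 | 40 | carol
Z1 | 9 | 6 | carol
After SELECT (3 rows):
cities.qty
8
70
9
After ORDER BY (3 rows):
cities.qty
70
9
8

== RESULT ==
cities.qty
70
9
8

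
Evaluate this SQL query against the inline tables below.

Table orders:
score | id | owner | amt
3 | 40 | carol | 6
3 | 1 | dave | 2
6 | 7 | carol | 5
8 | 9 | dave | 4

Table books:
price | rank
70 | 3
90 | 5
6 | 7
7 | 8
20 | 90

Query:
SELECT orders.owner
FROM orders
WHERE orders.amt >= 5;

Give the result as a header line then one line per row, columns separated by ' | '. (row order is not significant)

== RESULT ==
orders.owner
carol
carol

Derivation:
After WHERE (2 rows):
orders.score | orders.id | orders.owner | orders.amt
3 | 40 | carol | 6
6 | 7 | carol | 5
After SELECT (2 rows):
orders.owner
carol
carol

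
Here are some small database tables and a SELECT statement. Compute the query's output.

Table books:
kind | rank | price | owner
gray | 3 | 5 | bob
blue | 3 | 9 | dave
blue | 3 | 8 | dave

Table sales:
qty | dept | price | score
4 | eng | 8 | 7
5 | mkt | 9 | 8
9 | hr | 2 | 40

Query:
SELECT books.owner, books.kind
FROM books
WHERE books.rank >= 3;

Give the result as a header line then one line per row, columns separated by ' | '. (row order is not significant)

== RESULT ==
books.owner | books.kind
bob | gray
dave | blue
dave | blue

Derivation:
After WHERE (3 rows):
books.kind | books.rank | books.price | books.owner
gray | 3 | 5 | bob
blue | 3 | 9 | dave
blue | 3 | 8 | dave
After SELECT (3 rows):
books.owner | books.kind
bob | gray
dave | blue
dave | blue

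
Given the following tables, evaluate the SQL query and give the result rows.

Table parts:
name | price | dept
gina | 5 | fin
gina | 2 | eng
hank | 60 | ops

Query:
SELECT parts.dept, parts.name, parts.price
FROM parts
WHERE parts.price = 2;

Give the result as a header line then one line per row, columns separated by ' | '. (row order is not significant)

After WHERE (1 rows):
parts.name | parts.price | parts.dept
gina | 2 | eng
After SELECT (1 rows):
parts.dept | parts.name | parts.price
eng | gina | 2

== RESULT ==
parts.dept | parts.name | parts.price
eng | gina | 2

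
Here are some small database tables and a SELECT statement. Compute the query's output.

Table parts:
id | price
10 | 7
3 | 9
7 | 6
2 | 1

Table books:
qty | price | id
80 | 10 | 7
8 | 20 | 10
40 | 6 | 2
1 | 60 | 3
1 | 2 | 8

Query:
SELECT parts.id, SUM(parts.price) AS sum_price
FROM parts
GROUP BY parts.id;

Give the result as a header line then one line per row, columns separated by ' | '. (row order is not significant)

== RESULT ==
parts.id | sum_price
10 | 7
3 | 9
7 | 6
2 | 1

Derivation:
After GROUP BY (4 rows):
parts.id | sum_price
10 | 7
3 | 9
7 | 6
2 | 1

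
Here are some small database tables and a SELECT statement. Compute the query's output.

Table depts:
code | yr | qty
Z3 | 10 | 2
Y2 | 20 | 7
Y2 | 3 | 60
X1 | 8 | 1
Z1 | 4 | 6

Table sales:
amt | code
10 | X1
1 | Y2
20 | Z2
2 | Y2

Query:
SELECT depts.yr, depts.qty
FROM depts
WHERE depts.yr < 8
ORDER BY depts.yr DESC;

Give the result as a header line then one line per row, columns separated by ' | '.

== RESULT ==
depts.yr | depts.qty
4 | 6
3 | 60

Derivation:
After WHERE (2 rows):
depts.code | depts.yr | depts.qty
Y2 | 3 | 60
Z1 | 4 | 6
After SELECT (2 rows):
depts.yr | depts.qty
3 | 60
4 | 6
After ORDER BY (2 rows):
depts.yr | depts.qty
4 | 6
3 | 60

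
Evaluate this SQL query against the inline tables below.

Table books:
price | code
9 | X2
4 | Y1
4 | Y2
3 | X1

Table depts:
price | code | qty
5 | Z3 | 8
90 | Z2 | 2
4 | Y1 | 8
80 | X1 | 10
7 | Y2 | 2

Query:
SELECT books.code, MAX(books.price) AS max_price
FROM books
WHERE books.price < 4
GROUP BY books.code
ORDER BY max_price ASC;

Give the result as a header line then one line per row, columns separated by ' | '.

After WHERE (1 rows):
books.price | books.code
3 | X1
After GROUP BY (1 rows):
books.code | max_price
X1 | 3
After ORDER BY (1 rows):
books.code | max_price
X1 | 3

== RESULT ==
books.code | max_price
X1 | 3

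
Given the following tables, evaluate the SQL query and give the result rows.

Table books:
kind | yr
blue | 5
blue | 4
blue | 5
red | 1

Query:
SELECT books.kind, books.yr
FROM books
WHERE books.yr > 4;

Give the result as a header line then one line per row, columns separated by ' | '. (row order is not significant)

After WHERE (2 rows):
books.kind | books.yr
blue | 5
blue | 5
After SELECT (2 rows):
books.kind | books.yr
blue | 5
blue | 5

== RESULT ==
books.kind | books.yr
blue | 5
blue | 5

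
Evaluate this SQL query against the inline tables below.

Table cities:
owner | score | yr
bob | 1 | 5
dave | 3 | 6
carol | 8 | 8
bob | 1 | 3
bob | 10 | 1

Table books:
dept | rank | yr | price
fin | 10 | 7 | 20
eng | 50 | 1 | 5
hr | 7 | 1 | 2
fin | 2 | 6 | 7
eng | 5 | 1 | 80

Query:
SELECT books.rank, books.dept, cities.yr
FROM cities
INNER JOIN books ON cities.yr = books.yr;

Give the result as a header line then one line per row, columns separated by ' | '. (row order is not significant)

== RESULT ==
books.rank | books.dept | cities.yr
2 | fin | 6
50 | eng | 1
7 | hr | 1
5 | eng | 1

Derivation:
After JOIN books (4 rows):
cities.owner | cities.score | cities.yr | books.dept | books.rank | books.yr | books.price
dave | 3 | 6 | fin | 2 | 6 | 7
bob | 10 | 1 | eng | 50 | 1 | 5
bob | 10 | 1 | hr | 7 | 1 | 2
bob | 10 | 1 | eng | 5 | 1 | 80
After SELECT (4 rows):
books.rank | books.dept | cities.yr
2 | fin | 6
50 | eng | 1
7 | hr | 1
5 | eng | 1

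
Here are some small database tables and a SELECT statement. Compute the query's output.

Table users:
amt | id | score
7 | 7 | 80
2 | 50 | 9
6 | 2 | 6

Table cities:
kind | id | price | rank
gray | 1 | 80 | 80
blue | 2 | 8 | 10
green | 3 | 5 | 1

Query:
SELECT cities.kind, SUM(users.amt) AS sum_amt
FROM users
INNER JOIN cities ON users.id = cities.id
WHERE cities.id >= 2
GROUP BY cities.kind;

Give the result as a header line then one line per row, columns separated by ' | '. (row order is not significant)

== RESULT ==
cities.kind | sum_amt
blue | 6

Derivation:
After JOIN cities (1 rows):
users.amt | users.id | users.score | cities.kind | cities.id | cities.price | cities.rank
6 | 2 | 6 | blue | 2 | 8 | 10
After WHERE (1 rows):
users.amt | users.id | users.score | cities.kind | cities.id | cities.price | cities.rank
6 | 2 | 6 | blue | 2 | 8 | 10
After GROUP BY (1 rows):
cities.kind | sum_amt
blue | 6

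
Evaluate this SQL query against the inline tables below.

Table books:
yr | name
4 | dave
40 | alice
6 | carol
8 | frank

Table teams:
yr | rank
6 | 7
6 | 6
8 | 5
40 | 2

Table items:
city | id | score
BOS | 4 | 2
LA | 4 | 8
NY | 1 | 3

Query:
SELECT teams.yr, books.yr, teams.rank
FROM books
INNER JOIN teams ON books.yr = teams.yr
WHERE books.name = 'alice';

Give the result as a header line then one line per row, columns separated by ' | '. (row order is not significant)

== RESULT ==
teams.yr | books.yr | teams.rank
40 | 40 | 2

Derivation:
After JOIN teams (4 rows):
books.yr | books.name | teams.yr | teams.rank
40 | alice | 40 | 2
6 | carol | 6 | 7
6 | carol | 6 | 6
8 | frank | 8 | 5
After WHERE (1 rows):
books.yr | books.name | teams.yr | teams.rank
40 | alice | 40 | 2
After SELECT (1 rows):
teams.yr | books.yr | teams.rank
40 | 40 | 2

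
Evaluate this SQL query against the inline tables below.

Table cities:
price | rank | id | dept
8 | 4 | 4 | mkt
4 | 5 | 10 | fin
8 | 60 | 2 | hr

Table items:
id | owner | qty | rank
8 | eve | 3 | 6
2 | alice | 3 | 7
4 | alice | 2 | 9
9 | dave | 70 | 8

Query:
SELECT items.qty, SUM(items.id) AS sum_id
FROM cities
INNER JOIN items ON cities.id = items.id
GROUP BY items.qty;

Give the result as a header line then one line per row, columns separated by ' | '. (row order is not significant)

== RESULT ==
items.qty | sum_id
2 | 4
3 | 2

Derivation:
After JOIN items (2 rows):
cities.price | cities.rank | cities.id | cities.dept | items.id | items.owner | items.qty | items.rank
8 | 4 | 4 | mkt | 4 | alice | 2 | 9
8 | 60 | 2 | hr | 2 | alice | 3 | 7
After GROUP BY (2 rows):
items.qty | sum_id
2 | 4
3 | 2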